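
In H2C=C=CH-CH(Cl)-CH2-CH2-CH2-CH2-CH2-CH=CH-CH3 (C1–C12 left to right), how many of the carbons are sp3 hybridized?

C1: sp2
C2: sp
C3: sp2
C4: sp3 ✓
C5: sp3 ✓
C6: sp3 ✓
C7: sp3 ✓
C8: sp3 ✓
C9: sp3 ✓
C10: sp2
C11: sp2
C12: sp3 ✓
C4, C5, C6, C7, C8, C9, C12 → 7 sp3 carbons.

7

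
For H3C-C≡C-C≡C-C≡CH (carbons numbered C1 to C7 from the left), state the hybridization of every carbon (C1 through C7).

C1 sp3, C2 sp, C3 sp, C4 sp, C5 sp, C6 sp, C7 sp

C1: 4 σ bonds; 4 regions of electron density → sp3.
C2 is sp: 2 σ bonds, plus two π bonds, 2 electron-density regions.
C3: 2 σ bonds, plus two π bonds — 2 electron domains, sp.
C4: 2 σ bonds, plus two π bonds — 2 electron domains, sp.
C5 is sp: 2 σ bonds, plus two π bonds, 2 electron-density regions.
C6 has 2 σ bonds, plus two π bonds: steric number 2 → sp.
C7 carries 2 σ bonds, plus two π bonds, giving a steric number of 2, so it is sp.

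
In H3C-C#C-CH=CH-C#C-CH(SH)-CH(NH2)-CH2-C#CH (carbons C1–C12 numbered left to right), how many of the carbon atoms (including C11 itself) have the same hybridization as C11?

6

C11 is sp (two π bonds).
C1: sp3
C2: sp ✓
C3: sp ✓
C4: sp2
C5: sp2
C6: sp ✓
C7: sp ✓
C8: sp3
C9: sp3
C10: sp3
C11: sp ✓
C12: sp ✓
6 carbons are sp.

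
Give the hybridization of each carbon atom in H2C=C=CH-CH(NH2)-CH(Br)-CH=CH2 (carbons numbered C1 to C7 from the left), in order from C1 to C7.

C1 sp2, C2 sp, C3 sp2, C4 sp3, C5 sp3, C6 sp2, C7 sp2

C1 carries 3 σ bonds, plus one π bond, giving a steric number of 3, so it is sp2.
C2 carries 2 σ bonds, plus two π bonds, giving a steric number of 2, so it is sp.
C3: 3 σ bonds, plus one π bond — 3 electron domains, sp2.
C4: 4 σ bonds; 4 regions of electron density → sp3.
C5 (4 σ bonds) has steric number 4: sp3.
C6 — 3 σ bonds, plus one π bond. Steric number 3, so sp2.
C7 has 3 σ bonds, plus one π bond: steric number 3 → sp2.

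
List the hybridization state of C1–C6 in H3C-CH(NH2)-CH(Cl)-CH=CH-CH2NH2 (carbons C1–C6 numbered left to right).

C1 sp3, C2 sp3, C3 sp3, C4 sp2, C5 sp2, C6 sp3

C1 carries 4 σ bonds, giving a steric number of 4, so it is sp3.
C2: 4 σ bonds — 4 electron domains, sp3.
C3 has 4 σ bonds: steric number 4 → sp3.
C4 is sp2: 3 σ bonds, plus one π bond, 3 electron-density regions.
C5: 3 σ bonds, plus one π bond — 3 electron domains, sp2.
C6 — 4 σ bonds. Steric number 4, so sp3.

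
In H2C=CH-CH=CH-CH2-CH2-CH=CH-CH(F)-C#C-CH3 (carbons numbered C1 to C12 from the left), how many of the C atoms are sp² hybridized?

C1: sp2 ✓
C2: sp2 ✓
C3: sp2 ✓
C4: sp2 ✓
C5: sp3
C6: sp3
C7: sp2 ✓
C8: sp2 ✓
C9: sp3
C10: sp
C11: sp
C12: sp3
C1, C2, C3, C4, C7, C8 → 6 sp2 carbons.

6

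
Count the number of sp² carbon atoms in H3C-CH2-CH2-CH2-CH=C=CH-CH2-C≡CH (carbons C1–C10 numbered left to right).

C1: sp3
C2: sp3
C3: sp3
C4: sp3
C5: sp2 ✓
C6: sp
C7: sp2 ✓
C8: sp3
C9: sp
C10: sp
C5, C7 → 2 sp2 carbons.

2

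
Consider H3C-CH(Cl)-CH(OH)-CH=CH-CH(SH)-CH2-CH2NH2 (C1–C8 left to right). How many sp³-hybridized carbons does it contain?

6

C1: sp3 ✓
C2: sp3 ✓
C3: sp3 ✓
C4: sp2
C5: sp2
C6: sp3 ✓
C7: sp3 ✓
C8: sp3 ✓
C1, C2, C3, C6, C7, C8 → 6 sp3 carbons.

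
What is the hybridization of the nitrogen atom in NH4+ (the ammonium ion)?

Four σ bonds, no lone pair → sp3, tetrahedral.

sp3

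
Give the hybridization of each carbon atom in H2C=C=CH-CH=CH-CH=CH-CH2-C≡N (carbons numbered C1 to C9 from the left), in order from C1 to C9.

C1 sp2, C2 sp, C3 sp2, C4 sp2, C5 sp2, C6 sp2, C7 sp2, C8 sp3, C9 sp

C1 (3 σ bonds, plus one π bond) has steric number 3: sp2.
C2: 2 σ bonds, plus two π bonds; 2 regions of electron density → sp.
C3 — 3 σ bonds, plus one π bond. Steric number 3, so sp2.
C4 is sp2: 3 σ bonds, plus one π bond, 3 electron-density regions.
C5: 3 σ bonds, plus one π bond; 3 regions of electron density → sp2.
C6 (3 σ bonds, plus one π bond) has steric number 3: sp2.
C7 is sp2: 3 σ bonds, plus one π bond, 3 electron-density regions.
C8 (4 σ bonds) has steric number 4: sp3.
C9: 2 σ bonds, plus two π bonds — 2 electron domains, sp.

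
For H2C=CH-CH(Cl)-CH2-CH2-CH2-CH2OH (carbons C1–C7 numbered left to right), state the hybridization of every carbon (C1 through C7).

C1 — 3 σ bonds, plus one π bond. Steric number 3, so sp2.
C2: 3 σ bonds, plus one π bond — 3 electron domains, sp2.
C3: 4 σ bonds; 4 regions of electron density → sp3.
C4: 4 σ bonds — 4 electron domains, sp3.
C5 — 4 σ bonds. Steric number 4, so sp3.
C6 is sp3: 4 σ bonds, 4 electron-density regions.
C7: 4 σ bonds; 4 regions of electron density → sp3.

C1 sp2, C2 sp2, C3 sp3, C4 sp3, C5 sp3, C6 sp3, C7 sp3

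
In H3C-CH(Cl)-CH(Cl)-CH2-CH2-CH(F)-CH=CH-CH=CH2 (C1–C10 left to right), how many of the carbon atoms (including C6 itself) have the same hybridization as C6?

C6 is sp3 (only σ bonds).
C1: sp3 ✓
C2: sp3 ✓
C3: sp3 ✓
C4: sp3 ✓
C5: sp3 ✓
C6: sp3 ✓
C7: sp2
C8: sp2
C9: sp2
C10: sp2
6 carbons are sp3.

6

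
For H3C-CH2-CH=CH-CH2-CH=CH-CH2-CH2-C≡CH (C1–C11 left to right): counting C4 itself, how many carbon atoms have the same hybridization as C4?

C4 is sp2 (one π bond).
C1: sp3
C2: sp3
C3: sp2 ✓
C4: sp2 ✓
C5: sp3
C6: sp2 ✓
C7: sp2 ✓
C8: sp3
C9: sp3
C10: sp
C11: sp
4 carbons are sp2.

4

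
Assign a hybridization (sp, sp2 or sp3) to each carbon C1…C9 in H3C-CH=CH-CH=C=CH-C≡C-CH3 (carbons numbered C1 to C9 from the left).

C1: 4 σ bonds — 4 electron domains, sp3.
C2 — 3 σ bonds, plus one π bond. Steric number 3, so sp2.
C3 (3 σ bonds, plus one π bond) has steric number 3: sp2.
C4: 3 σ bonds, plus one π bond; 3 regions of electron density → sp2.
C5: 2 σ bonds, plus two π bonds; 2 regions of electron density → sp.
C6 carries 3 σ bonds, plus one π bond, giving a steric number of 3, so it is sp2.
C7 is sp: 2 σ bonds, plus two π bonds, 2 electron-density regions.
C8 (2 σ bonds, plus two π bonds) has steric number 2: sp.
C9 has 4 σ bonds: steric number 4 → sp3.

C1 sp3, C2 sp2, C3 sp2, C4 sp2, C5 sp, C6 sp2, C7 sp, C8 sp, C9 sp3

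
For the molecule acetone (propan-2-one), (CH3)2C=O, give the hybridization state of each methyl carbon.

sp^3

Each methyl carbon: 4 σ bonds; 4 regions of electron density → sp3.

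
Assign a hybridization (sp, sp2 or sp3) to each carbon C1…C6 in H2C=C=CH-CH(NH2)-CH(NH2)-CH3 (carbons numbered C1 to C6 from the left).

C1 sp2, C2 sp, C3 sp2, C4 sp3, C5 sp3, C6 sp3

C1 is sp2: 3 σ bonds, plus one π bond, 3 electron-density regions.
C2 has 2 σ bonds, plus two π bonds: steric number 2 → sp.
C3: 3 σ bonds, plus one π bond — 3 electron domains, sp2.
C4: 4 σ bonds — 4 electron domains, sp3.
C5 — 4 σ bonds. Steric number 4, so sp3.
C6 has 4 σ bonds: steric number 4 → sp3.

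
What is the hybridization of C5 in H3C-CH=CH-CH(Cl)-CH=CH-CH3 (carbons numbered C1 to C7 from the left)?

C5 has 3 σ bonds, plus one π bond: steric number 3 → sp2.

sp2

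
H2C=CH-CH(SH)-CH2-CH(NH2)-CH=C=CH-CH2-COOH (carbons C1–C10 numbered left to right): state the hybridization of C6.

C6 is sp2: 3 σ bonds, plus one π bond, 3 electron-density regions.

sp²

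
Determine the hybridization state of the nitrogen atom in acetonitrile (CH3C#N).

N has one σ bond and one lone pair: steric number 2 → sp.

sp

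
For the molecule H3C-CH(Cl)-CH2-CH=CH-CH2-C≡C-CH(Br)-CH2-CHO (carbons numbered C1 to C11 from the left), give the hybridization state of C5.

C5 is sp2: 3 σ bonds, plus one π bond, 3 electron-density regions.

sp2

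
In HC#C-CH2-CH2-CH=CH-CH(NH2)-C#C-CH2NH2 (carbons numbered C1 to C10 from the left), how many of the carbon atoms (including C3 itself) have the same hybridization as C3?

4

C3 is sp3 (only σ bonds).
C1: sp
C2: sp
C3: sp3 ✓
C4: sp3 ✓
C5: sp2
C6: sp2
C7: sp3 ✓
C8: sp
C9: sp
C10: sp3 ✓
4 carbons are sp3.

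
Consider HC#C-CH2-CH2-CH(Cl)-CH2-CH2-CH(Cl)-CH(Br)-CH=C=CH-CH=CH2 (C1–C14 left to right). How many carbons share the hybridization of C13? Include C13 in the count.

4

C13 is sp2 (one π bond).
C1: sp
C2: sp
C3: sp3
C4: sp3
C5: sp3
C6: sp3
C7: sp3
C8: sp3
C9: sp3
C10: sp2 ✓
C11: sp
C12: sp2 ✓
C13: sp2 ✓
C14: sp2 ✓
4 carbons are sp2.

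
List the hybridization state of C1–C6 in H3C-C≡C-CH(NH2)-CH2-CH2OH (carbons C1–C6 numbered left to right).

C1 sp3, C2 sp, C3 sp, C4 sp3, C5 sp3, C6 sp3

C1: 4 σ bonds; 4 regions of electron density → sp3.
C2 is sp: 2 σ bonds, plus two π bonds, 2 electron-density regions.
C3 has 2 σ bonds, plus two π bonds: steric number 2 → sp.
C4 — 4 σ bonds. Steric number 4, so sp3.
C5 has 4 σ bonds: steric number 4 → sp3.
C6 has 4 σ bonds: steric number 4 → sp3.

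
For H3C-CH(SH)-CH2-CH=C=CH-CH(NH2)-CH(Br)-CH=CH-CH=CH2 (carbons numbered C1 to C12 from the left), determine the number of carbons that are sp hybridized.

1

C1: sp3
C2: sp3
C3: sp3
C4: sp2
C5: sp ✓
C6: sp2
C7: sp3
C8: sp3
C9: sp2
C10: sp2
C11: sp2
C12: sp2
C5 → 1 sp carbon.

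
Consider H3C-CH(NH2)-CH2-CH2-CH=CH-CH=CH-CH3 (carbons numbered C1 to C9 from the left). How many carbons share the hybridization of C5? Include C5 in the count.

4

C5 is sp2 (one π bond).
C1: sp3
C2: sp3
C3: sp3
C4: sp3
C5: sp2 ✓
C6: sp2 ✓
C7: sp2 ✓
C8: sp2 ✓
C9: sp3
4 carbons are sp2.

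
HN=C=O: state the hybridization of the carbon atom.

sp

The carbon atom — 2 σ bonds, plus two π bonds. Steric number 2, so sp.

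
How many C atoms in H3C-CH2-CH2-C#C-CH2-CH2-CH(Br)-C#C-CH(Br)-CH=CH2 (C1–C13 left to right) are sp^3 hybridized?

C1: sp3 ✓
C2: sp3 ✓
C3: sp3 ✓
C4: sp
C5: sp
C6: sp3 ✓
C7: sp3 ✓
C8: sp3 ✓
C9: sp
C10: sp
C11: sp3 ✓
C12: sp2
C13: sp2
C1, C2, C3, C6, C7, C8, C11 → 7 sp3 carbons.

7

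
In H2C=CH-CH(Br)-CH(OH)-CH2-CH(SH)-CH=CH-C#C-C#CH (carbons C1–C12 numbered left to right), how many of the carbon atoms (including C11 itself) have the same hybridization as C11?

4

C11 is sp (two π bonds).
C1: sp2
C2: sp2
C3: sp3
C4: sp3
C5: sp3
C6: sp3
C7: sp2
C8: sp2
C9: sp ✓
C10: sp ✓
C11: sp ✓
C12: sp ✓
4 carbons are sp.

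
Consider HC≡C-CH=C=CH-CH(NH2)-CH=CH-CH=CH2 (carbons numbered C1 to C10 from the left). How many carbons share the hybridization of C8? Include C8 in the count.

C8 is sp2 (one π bond).
C1: sp
C2: sp
C3: sp2 ✓
C4: sp
C5: sp2 ✓
C6: sp3
C7: sp2 ✓
C8: sp2 ✓
C9: sp2 ✓
C10: sp2 ✓
6 carbons are sp2.

6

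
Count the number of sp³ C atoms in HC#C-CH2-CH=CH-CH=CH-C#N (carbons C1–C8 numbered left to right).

1

C1: sp
C2: sp
C3: sp3 ✓
C4: sp2
C5: sp2
C6: sp2
C7: sp2
C8: sp
C3 → 1 sp3 carbon.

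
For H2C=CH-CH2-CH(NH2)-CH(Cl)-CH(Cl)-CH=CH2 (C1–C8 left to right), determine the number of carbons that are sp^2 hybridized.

C1: sp2 ✓
C2: sp2 ✓
C3: sp3
C4: sp3
C5: sp3
C6: sp3
C7: sp2 ✓
C8: sp2 ✓
C1, C2, C7, C8 → 4 sp2 carbons.

4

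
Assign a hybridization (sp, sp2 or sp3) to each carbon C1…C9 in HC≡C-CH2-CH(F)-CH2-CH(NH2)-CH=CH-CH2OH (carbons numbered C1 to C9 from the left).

C1 sp, C2 sp, C3 sp3, C4 sp3, C5 sp3, C6 sp3, C7 sp2, C8 sp2, C9 sp3

C1 — 2 σ bonds, plus two π bonds. Steric number 2, so sp.
C2: 2 σ bonds, plus two π bonds; 2 regions of electron density → sp.
C3 (4 σ bonds) has steric number 4: sp3.
C4 is sp3: 4 σ bonds, 4 electron-density regions.
C5: 4 σ bonds — 4 electron domains, sp3.
C6: 4 σ bonds; 4 regions of electron density → sp3.
C7 is sp2: 3 σ bonds, plus one π bond, 3 electron-density regions.
C8: 3 σ bonds, plus one π bond — 3 electron domains, sp2.
C9 — 4 σ bonds. Steric number 4, so sp3.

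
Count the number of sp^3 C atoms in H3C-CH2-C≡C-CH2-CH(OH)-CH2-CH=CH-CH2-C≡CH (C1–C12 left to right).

6

C1: sp3 ✓
C2: sp3 ✓
C3: sp
C4: sp
C5: sp3 ✓
C6: sp3 ✓
C7: sp3 ✓
C8: sp2
C9: sp2
C10: sp3 ✓
C11: sp
C12: sp
C1, C2, C5, C6, C7, C10 → 6 sp3 carbons.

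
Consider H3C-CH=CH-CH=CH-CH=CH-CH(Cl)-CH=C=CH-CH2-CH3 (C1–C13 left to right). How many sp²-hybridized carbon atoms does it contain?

C1: sp3
C2: sp2 ✓
C3: sp2 ✓
C4: sp2 ✓
C5: sp2 ✓
C6: sp2 ✓
C7: sp2 ✓
C8: sp3
C9: sp2 ✓
C10: sp
C11: sp2 ✓
C12: sp3
C13: sp3
C2, C3, C4, C5, C6, C7, C9, C11 → 8 sp2 carbons.

8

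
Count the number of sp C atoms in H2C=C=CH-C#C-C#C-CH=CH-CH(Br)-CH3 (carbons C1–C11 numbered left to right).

C1: sp2
C2: sp ✓
C3: sp2
C4: sp ✓
C5: sp ✓
C6: sp ✓
C7: sp ✓
C8: sp2
C9: sp2
C10: sp3
C11: sp3
C2, C4, C5, C6, C7 → 5 sp carbons.

5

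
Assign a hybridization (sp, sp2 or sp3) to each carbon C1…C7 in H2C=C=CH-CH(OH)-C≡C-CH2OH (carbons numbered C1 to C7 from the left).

C1 has 3 σ bonds, plus one π bond: steric number 3 → sp2.
C2: 2 σ bonds, plus two π bonds; 2 regions of electron density → sp.
C3 is sp2: 3 σ bonds, plus one π bond, 3 electron-density regions.
C4 — 4 σ bonds. Steric number 4, so sp3.
C5 is sp: 2 σ bonds, plus two π bonds, 2 electron-density regions.
C6 is sp: 2 σ bonds, plus two π bonds, 2 electron-density regions.
C7: 4 σ bonds; 4 regions of electron density → sp3.

C1 sp2, C2 sp, C3 sp2, C4 sp3, C5 sp, C6 sp, C7 sp3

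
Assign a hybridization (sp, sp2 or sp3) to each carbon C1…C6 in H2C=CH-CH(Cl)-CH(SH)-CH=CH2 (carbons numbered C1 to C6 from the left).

C1 sp2, C2 sp2, C3 sp3, C4 sp3, C5 sp2, C6 sp2

C1: 3 σ bonds, plus one π bond — 3 electron domains, sp2.
C2 — 3 σ bonds, plus one π bond. Steric number 3, so sp2.
C3 carries 4 σ bonds, giving a steric number of 4, so it is sp3.
C4: 4 σ bonds — 4 electron domains, sp3.
C5 is sp2: 3 σ bonds, plus one π bond, 3 electron-density regions.
C6 has 3 σ bonds, plus one π bond: steric number 3 → sp2.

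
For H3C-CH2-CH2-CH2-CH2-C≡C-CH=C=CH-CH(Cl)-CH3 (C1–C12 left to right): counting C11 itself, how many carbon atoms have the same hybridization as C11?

7

C11 is sp3 (only σ bonds).
C1: sp3 ✓
C2: sp3 ✓
C3: sp3 ✓
C4: sp3 ✓
C5: sp3 ✓
C6: sp
C7: sp
C8: sp2
C9: sp
C10: sp2
C11: sp3 ✓
C12: sp3 ✓
7 carbons are sp3.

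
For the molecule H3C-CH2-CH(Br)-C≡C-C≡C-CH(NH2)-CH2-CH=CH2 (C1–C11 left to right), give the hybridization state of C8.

sp^3

C8 has 4 σ bonds: steric number 4 → sp3.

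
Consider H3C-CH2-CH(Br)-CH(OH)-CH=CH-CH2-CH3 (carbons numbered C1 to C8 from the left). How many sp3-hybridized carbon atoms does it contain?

C1: sp3 ✓
C2: sp3 ✓
C3: sp3 ✓
C4: sp3 ✓
C5: sp2
C6: sp2
C7: sp3 ✓
C8: sp3 ✓
C1, C2, C3, C4, C7, C8 → 6 sp3 carbons.

6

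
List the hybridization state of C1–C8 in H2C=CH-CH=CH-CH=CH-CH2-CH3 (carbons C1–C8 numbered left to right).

C1: 3 σ bonds, plus one π bond — 3 electron domains, sp2.
C2 — 3 σ bonds, plus one π bond. Steric number 3, so sp2.
C3 — 3 σ bonds, plus one π bond. Steric number 3, so sp2.
C4: 3 σ bonds, plus one π bond; 3 regions of electron density → sp2.
C5 — 3 σ bonds, plus one π bond. Steric number 3, so sp2.
C6 (3 σ bonds, plus one π bond) has steric number 3: sp2.
C7: 4 σ bonds; 4 regions of electron density → sp3.
C8 is sp3: 4 σ bonds, 4 electron-density regions.

C1 sp2, C2 sp2, C3 sp2, C4 sp2, C5 sp2, C6 sp2, C7 sp3, C8 sp3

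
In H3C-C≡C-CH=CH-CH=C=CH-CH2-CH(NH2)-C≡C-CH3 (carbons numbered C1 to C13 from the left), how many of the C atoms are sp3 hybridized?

4

C1: sp3 ✓
C2: sp
C3: sp
C4: sp2
C5: sp2
C6: sp2
C7: sp
C8: sp2
C9: sp3 ✓
C10: sp3 ✓
C11: sp
C12: sp
C13: sp3 ✓
C1, C9, C10, C13 → 4 sp3 carbons.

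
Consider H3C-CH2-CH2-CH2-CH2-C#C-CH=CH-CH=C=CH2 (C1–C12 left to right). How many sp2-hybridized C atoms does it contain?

C1: sp3
C2: sp3
C3: sp3
C4: sp3
C5: sp3
C6: sp
C7: sp
C8: sp2 ✓
C9: sp2 ✓
C10: sp2 ✓
C11: sp
C12: sp2 ✓
C8, C9, C10, C12 → 4 sp2 carbons.

4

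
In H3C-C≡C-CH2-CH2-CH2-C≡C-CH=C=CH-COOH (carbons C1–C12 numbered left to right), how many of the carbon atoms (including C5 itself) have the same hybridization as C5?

C5 is sp3 (only σ bonds).
C1: sp3 ✓
C2: sp
C3: sp
C4: sp3 ✓
C5: sp3 ✓
C6: sp3 ✓
C7: sp
C8: sp
C9: sp2
C10: sp
C11: sp2
C12: sp2
4 carbons are sp3.

4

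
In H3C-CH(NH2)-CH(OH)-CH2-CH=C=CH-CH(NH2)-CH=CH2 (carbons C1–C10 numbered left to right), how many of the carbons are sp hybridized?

C1: sp3
C2: sp3
C3: sp3
C4: sp3
C5: sp2
C6: sp ✓
C7: sp2
C8: sp3
C9: sp2
C10: sp2
C6 → 1 sp carbon.

1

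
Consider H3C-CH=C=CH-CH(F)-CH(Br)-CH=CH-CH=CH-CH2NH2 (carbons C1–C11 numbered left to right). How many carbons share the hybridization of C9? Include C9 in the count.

C9 is sp2 (one π bond).
C1: sp3
C2: sp2 ✓
C3: sp
C4: sp2 ✓
C5: sp3
C6: sp3
C7: sp2 ✓
C8: sp2 ✓
C9: sp2 ✓
C10: sp2 ✓
C11: sp3
6 carbons are sp2.

6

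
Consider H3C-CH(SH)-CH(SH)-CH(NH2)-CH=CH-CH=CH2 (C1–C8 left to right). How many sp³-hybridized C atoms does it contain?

4

C1: sp3 ✓
C2: sp3 ✓
C3: sp3 ✓
C4: sp3 ✓
C5: sp2
C6: sp2
C7: sp2
C8: sp2
C1, C2, C3, C4 → 4 sp3 carbons.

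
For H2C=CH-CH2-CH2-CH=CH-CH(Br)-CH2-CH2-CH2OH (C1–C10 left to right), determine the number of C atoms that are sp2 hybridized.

C1: sp2 ✓
C2: sp2 ✓
C3: sp3
C4: sp3
C5: sp2 ✓
C6: sp2 ✓
C7: sp3
C8: sp3
C9: sp3
C10: sp3
C1, C2, C5, C6 → 4 sp2 carbons.

4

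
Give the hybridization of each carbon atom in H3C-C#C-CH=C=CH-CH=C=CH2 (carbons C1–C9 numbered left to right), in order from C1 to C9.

C1 — 4 σ bonds. Steric number 4, so sp3.
C2 — 2 σ bonds, plus two π bonds. Steric number 2, so sp.
C3: 2 σ bonds, plus two π bonds; 2 regions of electron density → sp.
C4 carries 3 σ bonds, plus one π bond, giving a steric number of 3, so it is sp2.
C5: 2 σ bonds, plus two π bonds; 2 regions of electron density → sp.
C6: 3 σ bonds, plus one π bond; 3 regions of electron density → sp2.
C7 (3 σ bonds, plus one π bond) has steric number 3: sp2.
C8: 2 σ bonds, plus two π bonds — 2 electron domains, sp.
C9 — 3 σ bonds, plus one π bond. Steric number 3, so sp2.

C1 sp3, C2 sp, C3 sp, C4 sp2, C5 sp, C6 sp2, C7 sp2, C8 sp, C9 sp2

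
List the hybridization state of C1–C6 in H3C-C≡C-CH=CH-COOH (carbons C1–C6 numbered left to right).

C1 is sp3: 4 σ bonds, 4 electron-density regions.
C2: 2 σ bonds, plus two π bonds; 2 regions of electron density → sp.
C3 is sp: 2 σ bonds, plus two π bonds, 2 electron-density regions.
C4 (3 σ bonds, plus one π bond) has steric number 3: sp2.
C5: 3 σ bonds, plus one π bond — 3 electron domains, sp2.
C6 carries 3 σ bonds, plus one π bond, giving a steric number of 3, so it is sp2.

C1 sp3, C2 sp, C3 sp, C4 sp2, C5 sp2, C6 sp2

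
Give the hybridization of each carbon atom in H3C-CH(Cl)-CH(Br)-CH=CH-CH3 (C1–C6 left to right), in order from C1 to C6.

C1 sp3, C2 sp3, C3 sp3, C4 sp2, C5 sp2, C6 sp3

C1 is sp3: 4 σ bonds, 4 electron-density regions.
C2 has 4 σ bonds: steric number 4 → sp3.
C3 (4 σ bonds) has steric number 4: sp3.
C4 — 3 σ bonds, plus one π bond. Steric number 3, so sp2.
C5 is sp2: 3 σ bonds, plus one π bond, 3 electron-density regions.
C6 is sp3: 4 σ bonds, 4 electron-density regions.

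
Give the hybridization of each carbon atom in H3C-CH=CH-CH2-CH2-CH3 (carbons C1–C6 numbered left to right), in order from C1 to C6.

C1 sp3, C2 sp2, C3 sp2, C4 sp3, C5 sp3, C6 sp3

C1 has 4 σ bonds: steric number 4 → sp3.
C2: 3 σ bonds, plus one π bond — 3 electron domains, sp2.
C3: 3 σ bonds, plus one π bond — 3 electron domains, sp2.
C4: 4 σ bonds — 4 electron domains, sp3.
C5 (4 σ bonds) has steric number 4: sp3.
C6 has 4 σ bonds: steric number 4 → sp3.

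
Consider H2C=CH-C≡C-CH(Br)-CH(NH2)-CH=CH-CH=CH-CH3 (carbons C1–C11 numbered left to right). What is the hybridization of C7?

C7: 3 σ bonds, plus one π bond — 3 electron domains, sp2.

sp²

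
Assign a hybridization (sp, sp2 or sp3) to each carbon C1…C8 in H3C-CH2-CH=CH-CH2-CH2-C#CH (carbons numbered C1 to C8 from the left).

C1 has 4 σ bonds: steric number 4 → sp3.
C2: 4 σ bonds; 4 regions of electron density → sp3.
C3 has 3 σ bonds, plus one π bond: steric number 3 → sp2.
C4 (3 σ bonds, plus one π bond) has steric number 3: sp2.
C5 — 4 σ bonds. Steric number 4, so sp3.
C6: 4 σ bonds — 4 electron domains, sp3.
C7: 2 σ bonds, plus two π bonds — 2 electron domains, sp.
C8: 2 σ bonds, plus two π bonds; 2 regions of electron density → sp.

C1 sp3, C2 sp3, C3 sp2, C4 sp2, C5 sp3, C6 sp3, C7 sp, C8 sp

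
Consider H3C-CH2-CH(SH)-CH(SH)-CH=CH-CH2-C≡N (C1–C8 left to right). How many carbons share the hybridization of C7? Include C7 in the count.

C7 is sp3 (only σ bonds).
C1: sp3 ✓
C2: sp3 ✓
C3: sp3 ✓
C4: sp3 ✓
C5: sp2
C6: sp2
C7: sp3 ✓
C8: sp
5 carbons are sp3.

5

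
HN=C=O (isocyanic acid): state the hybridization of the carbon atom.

The carbon atom: 2 σ bonds, plus two π bonds; 2 regions of electron density → sp.

sp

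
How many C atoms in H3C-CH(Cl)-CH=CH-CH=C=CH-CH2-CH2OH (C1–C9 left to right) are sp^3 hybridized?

4

C1: sp3 ✓
C2: sp3 ✓
C3: sp2
C4: sp2
C5: sp2
C6: sp
C7: sp2
C8: sp3 ✓
C9: sp3 ✓
C1, C2, C8, C9 → 4 sp3 carbons.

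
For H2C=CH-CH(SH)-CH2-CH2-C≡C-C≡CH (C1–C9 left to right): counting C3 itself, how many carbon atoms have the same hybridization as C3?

C3 is sp3 (only σ bonds).
C1: sp2
C2: sp2
C3: sp3 ✓
C4: sp3 ✓
C5: sp3 ✓
C6: sp
C7: sp
C8: sp
C9: sp
3 carbons are sp3.

3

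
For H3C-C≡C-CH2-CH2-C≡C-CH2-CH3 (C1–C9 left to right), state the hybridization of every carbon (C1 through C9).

C1 (4 σ bonds) has steric number 4: sp3.
C2: 2 σ bonds, plus two π bonds — 2 electron domains, sp.
C3 has 2 σ bonds, plus two π bonds: steric number 2 → sp.
C4: 4 σ bonds — 4 electron domains, sp3.
C5: 4 σ bonds; 4 regions of electron density → sp3.
C6 — 2 σ bonds, plus two π bonds. Steric number 2, so sp.
C7 carries 2 σ bonds, plus two π bonds, giving a steric number of 2, so it is sp.
C8: 4 σ bonds — 4 electron domains, sp3.
C9 is sp3: 4 σ bonds, 4 electron-density regions.

C1 sp3, C2 sp, C3 sp, C4 sp3, C5 sp3, C6 sp, C7 sp, C8 sp3, C9 sp3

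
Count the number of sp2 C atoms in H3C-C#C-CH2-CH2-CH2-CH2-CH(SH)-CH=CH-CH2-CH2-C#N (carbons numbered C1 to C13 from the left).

2

C1: sp3
C2: sp
C3: sp
C4: sp3
C5: sp3
C6: sp3
C7: sp3
C8: sp3
C9: sp2 ✓
C10: sp2 ✓
C11: sp3
C12: sp3
C13: sp
C9, C10 → 2 sp2 carbons.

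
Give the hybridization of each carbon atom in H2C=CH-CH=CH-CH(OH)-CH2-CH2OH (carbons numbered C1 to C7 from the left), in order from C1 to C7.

C1: 3 σ bonds, plus one π bond; 3 regions of electron density → sp2.
C2 (3 σ bonds, plus one π bond) has steric number 3: sp2.
C3: 3 σ bonds, plus one π bond; 3 regions of electron density → sp2.
C4 is sp2: 3 σ bonds, plus one π bond, 3 electron-density regions.
C5 is sp3: 4 σ bonds, 4 electron-density regions.
C6 — 4 σ bonds. Steric number 4, so sp3.
C7: 4 σ bonds; 4 regions of electron density → sp3.

C1 sp2, C2 sp2, C3 sp2, C4 sp2, C5 sp3, C6 sp3, C7 sp3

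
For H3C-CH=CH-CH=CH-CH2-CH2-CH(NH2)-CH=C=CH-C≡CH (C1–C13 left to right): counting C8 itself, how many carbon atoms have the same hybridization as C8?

C8 is sp3 (only σ bonds).
C1: sp3 ✓
C2: sp2
C3: sp2
C4: sp2
C5: sp2
C6: sp3 ✓
C7: sp3 ✓
C8: sp3 ✓
C9: sp2
C10: sp
C11: sp2
C12: sp
C13: sp
4 carbons are sp3.

4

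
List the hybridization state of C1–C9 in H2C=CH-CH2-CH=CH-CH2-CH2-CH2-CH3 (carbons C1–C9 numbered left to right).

C1 is sp2: 3 σ bonds, plus one π bond, 3 electron-density regions.
C2 is sp2: 3 σ bonds, plus one π bond, 3 electron-density regions.
C3 carries 4 σ bonds, giving a steric number of 4, so it is sp3.
C4 is sp2: 3 σ bonds, plus one π bond, 3 electron-density regions.
C5 (3 σ bonds, plus one π bond) has steric number 3: sp2.
C6 — 4 σ bonds. Steric number 4, so sp3.
C7 — 4 σ bonds. Steric number 4, so sp3.
C8: 4 σ bonds; 4 regions of electron density → sp3.
C9: 4 σ bonds — 4 electron domains, sp3.

C1 sp2, C2 sp2, C3 sp3, C4 sp2, C5 sp2, C6 sp3, C7 sp3, C8 sp3, C9 sp3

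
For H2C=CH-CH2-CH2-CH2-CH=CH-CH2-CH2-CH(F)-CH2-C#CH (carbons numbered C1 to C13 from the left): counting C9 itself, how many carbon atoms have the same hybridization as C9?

7

C9 is sp3 (only σ bonds).
C1: sp2
C2: sp2
C3: sp3 ✓
C4: sp3 ✓
C5: sp3 ✓
C6: sp2
C7: sp2
C8: sp3 ✓
C9: sp3 ✓
C10: sp3 ✓
C11: sp3 ✓
C12: sp
C13: sp
7 carbons are sp3.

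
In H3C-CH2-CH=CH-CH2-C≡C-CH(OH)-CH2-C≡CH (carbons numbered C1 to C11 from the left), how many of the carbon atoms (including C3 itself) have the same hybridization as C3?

C3 is sp2 (one π bond).
C1: sp3
C2: sp3
C3: sp2 ✓
C4: sp2 ✓
C5: sp3
C6: sp
C7: sp
C8: sp3
C9: sp3
C10: sp
C11: sp
2 carbons are sp2.

2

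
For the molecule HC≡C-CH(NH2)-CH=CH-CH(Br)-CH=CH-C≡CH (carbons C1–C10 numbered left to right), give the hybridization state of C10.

C10 (2 σ bonds, plus two π bonds) has steric number 2: sp.

sp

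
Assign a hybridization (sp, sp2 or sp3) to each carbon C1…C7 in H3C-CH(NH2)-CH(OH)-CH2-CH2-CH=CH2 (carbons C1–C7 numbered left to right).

C1 (4 σ bonds) has steric number 4: sp3.
C2 is sp3: 4 σ bonds, 4 electron-density regions.
C3: 4 σ bonds; 4 regions of electron density → sp3.
C4 has 4 σ bonds: steric number 4 → sp3.
C5 — 4 σ bonds. Steric number 4, so sp3.
C6 — 3 σ bonds, plus one π bond. Steric number 3, so sp2.
C7 has 3 σ bonds, plus one π bond: steric number 3 → sp2.

C1 sp3, C2 sp3, C3 sp3, C4 sp3, C5 sp3, C6 sp2, C7 sp2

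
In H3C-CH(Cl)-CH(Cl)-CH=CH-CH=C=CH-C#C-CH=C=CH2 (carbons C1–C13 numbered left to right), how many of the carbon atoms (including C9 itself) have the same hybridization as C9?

C9 is sp (two π bonds).
C1: sp3
C2: sp3
C3: sp3
C4: sp2
C5: sp2
C6: sp2
C7: sp ✓
C8: sp2
C9: sp ✓
C10: sp ✓
C11: sp2
C12: sp ✓
C13: sp2
4 carbons are sp.

4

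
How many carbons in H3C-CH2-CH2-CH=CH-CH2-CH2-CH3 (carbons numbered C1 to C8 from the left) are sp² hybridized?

2

C1: sp3
C2: sp3
C3: sp3
C4: sp2 ✓
C5: sp2 ✓
C6: sp3
C7: sp3
C8: sp3
C4, C5 → 2 sp2 carbons.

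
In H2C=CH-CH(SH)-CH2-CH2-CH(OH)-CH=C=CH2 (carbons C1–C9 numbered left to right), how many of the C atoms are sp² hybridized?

4

C1: sp2 ✓
C2: sp2 ✓
C3: sp3
C4: sp3
C5: sp3
C6: sp3
C7: sp2 ✓
C8: sp
C9: sp2 ✓
C1, C2, C7, C9 → 4 sp2 carbons.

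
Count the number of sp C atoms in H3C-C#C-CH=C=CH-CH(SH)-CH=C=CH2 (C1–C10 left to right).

4

C1: sp3
C2: sp ✓
C3: sp ✓
C4: sp2
C5: sp ✓
C6: sp2
C7: sp3
C8: sp2
C9: sp ✓
C10: sp2
C2, C3, C5, C9 → 4 sp carbons.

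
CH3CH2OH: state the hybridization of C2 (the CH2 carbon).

sp^3

C2 (the CH2 carbon): 4 σ bonds — 4 electron domains, sp3.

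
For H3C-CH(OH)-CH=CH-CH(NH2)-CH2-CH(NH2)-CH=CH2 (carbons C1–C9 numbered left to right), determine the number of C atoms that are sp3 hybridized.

5

C1: sp3 ✓
C2: sp3 ✓
C3: sp2
C4: sp2
C5: sp3 ✓
C6: sp3 ✓
C7: sp3 ✓
C8: sp2
C9: sp2
C1, C2, C5, C6, C7 → 5 sp3 carbons.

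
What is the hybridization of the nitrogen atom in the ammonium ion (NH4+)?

Four σ bonds, no lone pair → sp3, tetrahedral.

sp3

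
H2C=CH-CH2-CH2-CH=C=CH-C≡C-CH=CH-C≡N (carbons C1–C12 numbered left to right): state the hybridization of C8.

sp

C8 (2 σ bonds, plus two π bonds) has steric number 2: sp.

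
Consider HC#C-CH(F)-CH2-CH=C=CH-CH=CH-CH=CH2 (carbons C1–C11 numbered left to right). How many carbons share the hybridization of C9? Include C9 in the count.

6

C9 is sp2 (one π bond).
C1: sp
C2: sp
C3: sp3
C4: sp3
C5: sp2 ✓
C6: sp
C7: sp2 ✓
C8: sp2 ✓
C9: sp2 ✓
C10: sp2 ✓
C11: sp2 ✓
6 carbons are sp2.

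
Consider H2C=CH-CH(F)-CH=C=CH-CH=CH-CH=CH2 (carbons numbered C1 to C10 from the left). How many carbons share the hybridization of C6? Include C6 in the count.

8

C6 is sp2 (one π bond).
C1: sp2 ✓
C2: sp2 ✓
C3: sp3
C4: sp2 ✓
C5: sp
C6: sp2 ✓
C7: sp2 ✓
C8: sp2 ✓
C9: sp2 ✓
C10: sp2 ✓
8 carbons are sp2.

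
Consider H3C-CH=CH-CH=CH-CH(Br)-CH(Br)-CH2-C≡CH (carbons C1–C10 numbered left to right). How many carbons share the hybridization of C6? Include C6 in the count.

4

C6 is sp3 (only σ bonds).
C1: sp3 ✓
C2: sp2
C3: sp2
C4: sp2
C5: sp2
C6: sp3 ✓
C7: sp3 ✓
C8: sp3 ✓
C9: sp
C10: sp
4 carbons are sp3.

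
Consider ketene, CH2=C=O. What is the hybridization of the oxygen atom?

sp^2

The oxygen atom carries 1 σ bond and 2 lone pairs, plus one π bond, giving a steric number of 3, so it is sp2.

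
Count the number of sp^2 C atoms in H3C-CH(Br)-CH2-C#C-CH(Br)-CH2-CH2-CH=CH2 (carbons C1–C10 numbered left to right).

C1: sp3
C2: sp3
C3: sp3
C4: sp
C5: sp
C6: sp3
C7: sp3
C8: sp3
C9: sp2 ✓
C10: sp2 ✓
C9, C10 → 2 sp2 carbons.

2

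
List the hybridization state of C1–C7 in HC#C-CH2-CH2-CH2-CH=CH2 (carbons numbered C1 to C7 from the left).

C1 sp, C2 sp, C3 sp3, C4 sp3, C5 sp3, C6 sp2, C7 sp2

C1 (2 σ bonds, plus two π bonds) has steric number 2: sp.
C2 carries 2 σ bonds, plus two π bonds, giving a steric number of 2, so it is sp.
C3: 4 σ bonds — 4 electron domains, sp3.
C4 — 4 σ bonds. Steric number 4, so sp3.
C5 is sp3: 4 σ bonds, 4 electron-density regions.
C6 — 3 σ bonds, plus one π bond. Steric number 3, so sp2.
C7 has 3 σ bonds, plus one π bond: steric number 3 → sp2.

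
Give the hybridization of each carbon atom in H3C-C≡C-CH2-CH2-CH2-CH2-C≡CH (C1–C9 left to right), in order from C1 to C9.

C1 sp3, C2 sp, C3 sp, C4 sp3, C5 sp3, C6 sp3, C7 sp3, C8 sp, C9 sp

C1 — 4 σ bonds. Steric number 4, so sp3.
C2 carries 2 σ bonds, plus two π bonds, giving a steric number of 2, so it is sp.
C3: 2 σ bonds, plus two π bonds — 2 electron domains, sp.
C4 (4 σ bonds) has steric number 4: sp3.
C5 has 4 σ bonds: steric number 4 → sp3.
C6: 4 σ bonds; 4 regions of electron density → sp3.
C7: 4 σ bonds — 4 electron domains, sp3.
C8 has 2 σ bonds, plus two π bonds: steric number 2 → sp.
C9: 2 σ bonds, plus two π bonds — 2 electron domains, sp.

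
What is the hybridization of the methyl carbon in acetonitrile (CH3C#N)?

The methyl carbon: 4 σ bonds; 4 regions of electron density → sp3.

sp^3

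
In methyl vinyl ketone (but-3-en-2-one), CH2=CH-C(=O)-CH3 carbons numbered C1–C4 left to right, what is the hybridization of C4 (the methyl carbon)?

sp3

C4 (the methyl carbon): 4 σ bonds — 4 electron domains, sp3.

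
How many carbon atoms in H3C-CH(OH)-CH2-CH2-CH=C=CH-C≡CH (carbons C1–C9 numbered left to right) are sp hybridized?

3

C1: sp3
C2: sp3
C3: sp3
C4: sp3
C5: sp2
C6: sp ✓
C7: sp2
C8: sp ✓
C9: sp ✓
C6, C8, C9 → 3 sp carbons.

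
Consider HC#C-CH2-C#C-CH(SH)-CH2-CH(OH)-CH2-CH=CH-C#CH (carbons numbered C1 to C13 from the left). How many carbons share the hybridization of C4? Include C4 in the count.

6

C4 is sp (two π bonds).
C1: sp ✓
C2: sp ✓
C3: sp3
C4: sp ✓
C5: sp ✓
C6: sp3
C7: sp3
C8: sp3
C9: sp3
C10: sp2
C11: sp2
C12: sp ✓
C13: sp ✓
6 carbons are sp.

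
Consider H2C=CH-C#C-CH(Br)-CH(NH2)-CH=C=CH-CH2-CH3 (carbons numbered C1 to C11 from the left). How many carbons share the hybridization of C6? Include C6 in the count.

C6 is sp3 (only σ bonds).
C1: sp2
C2: sp2
C3: sp
C4: sp
C5: sp3 ✓
C6: sp3 ✓
C7: sp2
C8: sp
C9: sp2
C10: sp3 ✓
C11: sp3 ✓
4 carbons are sp3.

4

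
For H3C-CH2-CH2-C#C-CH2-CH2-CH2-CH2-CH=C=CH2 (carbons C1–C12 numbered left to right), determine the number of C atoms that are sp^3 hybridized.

7

C1: sp3 ✓
C2: sp3 ✓
C3: sp3 ✓
C4: sp
C5: sp
C6: sp3 ✓
C7: sp3 ✓
C8: sp3 ✓
C9: sp3 ✓
C10: sp2
C11: sp
C12: sp2
C1, C2, C3, C6, C7, C8, C9 → 7 sp3 carbons.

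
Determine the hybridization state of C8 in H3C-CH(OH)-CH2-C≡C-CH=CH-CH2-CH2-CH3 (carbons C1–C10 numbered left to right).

sp3

C8 (4 σ bonds) has steric number 4: sp3.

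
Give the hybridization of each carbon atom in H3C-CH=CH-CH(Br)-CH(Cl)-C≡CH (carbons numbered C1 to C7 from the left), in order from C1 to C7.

C1 carries 4 σ bonds, giving a steric number of 4, so it is sp3.
C2 — 3 σ bonds, plus one π bond. Steric number 3, so sp2.
C3 (3 σ bonds, plus one π bond) has steric number 3: sp2.
C4 (4 σ bonds) has steric number 4: sp3.
C5 — 4 σ bonds. Steric number 4, so sp3.
C6 is sp: 2 σ bonds, plus two π bonds, 2 electron-density regions.
C7: 2 σ bonds, plus two π bonds; 2 regions of electron density → sp.

C1 sp3, C2 sp2, C3 sp2, C4 sp3, C5 sp3, C6 sp, C7 sp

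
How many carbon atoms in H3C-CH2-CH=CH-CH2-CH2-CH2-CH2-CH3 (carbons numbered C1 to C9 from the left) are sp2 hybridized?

2

C1: sp3
C2: sp3
C3: sp2 ✓
C4: sp2 ✓
C5: sp3
C6: sp3
C7: sp3
C8: sp3
C9: sp3
C3, C4 → 2 sp2 carbons.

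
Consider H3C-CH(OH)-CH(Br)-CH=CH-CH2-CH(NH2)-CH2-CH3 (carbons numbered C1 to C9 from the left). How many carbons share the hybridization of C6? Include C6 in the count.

C6 is sp3 (only σ bonds).
C1: sp3 ✓
C2: sp3 ✓
C3: sp3 ✓
C4: sp2
C5: sp2
C6: sp3 ✓
C7: sp3 ✓
C8: sp3 ✓
C9: sp3 ✓
7 carbons are sp3.

7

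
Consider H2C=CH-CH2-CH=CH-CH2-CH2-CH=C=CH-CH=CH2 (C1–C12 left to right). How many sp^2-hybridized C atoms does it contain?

8

C1: sp2 ✓
C2: sp2 ✓
C3: sp3
C4: sp2 ✓
C5: sp2 ✓
C6: sp3
C7: sp3
C8: sp2 ✓
C9: sp
C10: sp2 ✓
C11: sp2 ✓
C12: sp2 ✓
C1, C2, C4, C5, C8, C10, C11, C12 → 8 sp2 carbons.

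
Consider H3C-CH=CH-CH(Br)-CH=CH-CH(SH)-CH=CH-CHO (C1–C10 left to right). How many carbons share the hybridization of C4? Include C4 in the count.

3

C4 is sp3 (only σ bonds).
C1: sp3 ✓
C2: sp2
C3: sp2
C4: sp3 ✓
C5: sp2
C6: sp2
C7: sp3 ✓
C8: sp2
C9: sp2
C10: sp2
3 carbons are sp3.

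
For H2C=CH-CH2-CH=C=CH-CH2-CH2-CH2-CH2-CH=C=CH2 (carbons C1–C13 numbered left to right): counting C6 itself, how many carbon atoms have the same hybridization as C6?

C6 is sp2 (one π bond).
C1: sp2 ✓
C2: sp2 ✓
C3: sp3
C4: sp2 ✓
C5: sp
C6: sp2 ✓
C7: sp3
C8: sp3
C9: sp3
C10: sp3
C11: sp2 ✓
C12: sp
C13: sp2 ✓
6 carbons are sp2.

6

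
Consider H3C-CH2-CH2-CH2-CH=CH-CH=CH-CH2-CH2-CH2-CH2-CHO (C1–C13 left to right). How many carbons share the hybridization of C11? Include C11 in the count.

C11 is sp3 (only σ bonds).
C1: sp3 ✓
C2: sp3 ✓
C3: sp3 ✓
C4: sp3 ✓
C5: sp2
C6: sp2
C7: sp2
C8: sp2
C9: sp3 ✓
C10: sp3 ✓
C11: sp3 ✓
C12: sp3 ✓
C13: sp2
8 carbons are sp3.

8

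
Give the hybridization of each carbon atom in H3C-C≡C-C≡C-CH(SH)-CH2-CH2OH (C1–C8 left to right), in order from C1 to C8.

C1 — 4 σ bonds. Steric number 4, so sp3.
C2 carries 2 σ bonds, plus two π bonds, giving a steric number of 2, so it is sp.
C3: 2 σ bonds, plus two π bonds — 2 electron domains, sp.
C4 (2 σ bonds, plus two π bonds) has steric number 2: sp.
C5 is sp: 2 σ bonds, plus two π bonds, 2 electron-density regions.
C6 (4 σ bonds) has steric number 4: sp3.
C7 is sp3: 4 σ bonds, 4 electron-density regions.
C8: 4 σ bonds — 4 electron domains, sp3.

C1 sp3, C2 sp, C3 sp, C4 sp, C5 sp, C6 sp3, C7 sp3, C8 sp3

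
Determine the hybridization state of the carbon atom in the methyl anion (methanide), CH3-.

Three σ bonds + one lone pair = steric number 4 → sp3, pyramidal.

sp^3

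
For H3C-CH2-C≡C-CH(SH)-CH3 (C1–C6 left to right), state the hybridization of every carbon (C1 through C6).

C1 has 4 σ bonds: steric number 4 → sp3.
C2 has 4 σ bonds: steric number 4 → sp3.
C3: 2 σ bonds, plus two π bonds — 2 electron domains, sp.
C4 — 2 σ bonds, plus two π bonds. Steric number 2, so sp.
C5 carries 4 σ bonds, giving a steric number of 4, so it is sp3.
C6: 4 σ bonds — 4 electron domains, sp3.

C1 sp3, C2 sp3, C3 sp, C4 sp, C5 sp3, C6 sp3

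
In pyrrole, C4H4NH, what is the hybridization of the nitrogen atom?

sp2

N has three σ bonds; its lone pair occupies the p orbital and is part of the aromatic π system, so N is sp2 (not the sp3 a naive steric count of 4 would give).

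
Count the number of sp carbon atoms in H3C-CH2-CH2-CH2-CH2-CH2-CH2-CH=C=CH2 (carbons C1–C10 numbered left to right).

1

C1: sp3
C2: sp3
C3: sp3
C4: sp3
C5: sp3
C6: sp3
C7: sp3
C8: sp2
C9: sp ✓
C10: sp2
C9 → 1 sp carbon.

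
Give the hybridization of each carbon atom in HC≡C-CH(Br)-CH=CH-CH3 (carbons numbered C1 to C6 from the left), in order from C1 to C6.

C1 (2 σ bonds, plus two π bonds) has steric number 2: sp.
C2 carries 2 σ bonds, plus two π bonds, giving a steric number of 2, so it is sp.
C3 is sp3: 4 σ bonds, 4 electron-density regions.
C4: 3 σ bonds, plus one π bond; 3 regions of electron density → sp2.
C5 is sp2: 3 σ bonds, plus one π bond, 3 electron-density regions.
C6 has 4 σ bonds: steric number 4 → sp3.

C1 sp, C2 sp, C3 sp3, C4 sp2, C5 sp2, C6 sp3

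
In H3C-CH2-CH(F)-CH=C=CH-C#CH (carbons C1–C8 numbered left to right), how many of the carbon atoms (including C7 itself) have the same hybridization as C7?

3

C7 is sp (two π bonds).
C1: sp3
C2: sp3
C3: sp3
C4: sp2
C5: sp ✓
C6: sp2
C7: sp ✓
C8: sp ✓
3 carbons are sp.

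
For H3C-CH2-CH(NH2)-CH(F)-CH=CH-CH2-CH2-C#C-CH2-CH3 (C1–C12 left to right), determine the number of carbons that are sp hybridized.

2

C1: sp3
C2: sp3
C3: sp3
C4: sp3
C5: sp2
C6: sp2
C7: sp3
C8: sp3
C9: sp ✓
C10: sp ✓
C11: sp3
C12: sp3
C9, C10 → 2 sp carbons.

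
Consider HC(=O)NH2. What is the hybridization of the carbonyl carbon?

The carbonyl carbon is sp2: 3 σ bonds, plus one π bond, 3 electron-density regions.

sp^2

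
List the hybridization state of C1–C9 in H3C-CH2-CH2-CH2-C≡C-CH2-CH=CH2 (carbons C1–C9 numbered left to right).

C1 is sp3: 4 σ bonds, 4 electron-density regions.
C2 — 4 σ bonds. Steric number 4, so sp3.
C3 (4 σ bonds) has steric number 4: sp3.
C4: 4 σ bonds; 4 regions of electron density → sp3.
C5 carries 2 σ bonds, plus two π bonds, giving a steric number of 2, so it is sp.
C6 is sp: 2 σ bonds, plus two π bonds, 2 electron-density regions.
C7 (4 σ bonds) has steric number 4: sp3.
C8 carries 3 σ bonds, plus one π bond, giving a steric number of 3, so it is sp2.
C9: 3 σ bonds, plus one π bond; 3 regions of electron density → sp2.

C1 sp3, C2 sp3, C3 sp3, C4 sp3, C5 sp, C6 sp, C7 sp3, C8 sp2, C9 sp2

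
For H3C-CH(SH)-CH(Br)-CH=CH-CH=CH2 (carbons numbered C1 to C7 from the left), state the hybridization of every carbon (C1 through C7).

C1 sp3, C2 sp3, C3 sp3, C4 sp2, C5 sp2, C6 sp2, C7 sp2

C1 carries 4 σ bonds, giving a steric number of 4, so it is sp3.
C2: 4 σ bonds — 4 electron domains, sp3.
C3 (4 σ bonds) has steric number 4: sp3.
C4 has 3 σ bonds, plus one π bond: steric number 3 → sp2.
C5 has 3 σ bonds, plus one π bond: steric number 3 → sp2.
C6: 3 σ bonds, plus one π bond — 3 electron domains, sp2.
C7: 3 σ bonds, plus one π bond; 3 regions of electron density → sp2.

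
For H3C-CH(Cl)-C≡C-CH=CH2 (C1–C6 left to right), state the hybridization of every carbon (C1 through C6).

C1 (4 σ bonds) has steric number 4: sp3.
C2 (4 σ bonds) has steric number 4: sp3.
C3 carries 2 σ bonds, plus two π bonds, giving a steric number of 2, so it is sp.
C4 — 2 σ bonds, plus two π bonds. Steric number 2, so sp.
C5 has 3 σ bonds, plus one π bond: steric number 3 → sp2.
C6 — 3 σ bonds, plus one π bond. Steric number 3, so sp2.

C1 sp3, C2 sp3, C3 sp, C4 sp, C5 sp2, C6 sp2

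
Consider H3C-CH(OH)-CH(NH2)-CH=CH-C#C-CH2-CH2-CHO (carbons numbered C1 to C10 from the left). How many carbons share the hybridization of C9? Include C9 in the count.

C9 is sp3 (only σ bonds).
C1: sp3 ✓
C2: sp3 ✓
C3: sp3 ✓
C4: sp2
C5: sp2
C6: sp
C7: sp
C8: sp3 ✓
C9: sp3 ✓
C10: sp2
5 carbons are sp3.

5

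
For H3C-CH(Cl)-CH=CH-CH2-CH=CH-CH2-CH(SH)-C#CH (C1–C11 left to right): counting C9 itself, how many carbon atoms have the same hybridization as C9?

5

C9 is sp3 (only σ bonds).
C1: sp3 ✓
C2: sp3 ✓
C3: sp2
C4: sp2
C5: sp3 ✓
C6: sp2
C7: sp2
C8: sp3 ✓
C9: sp3 ✓
C10: sp
C11: sp
5 carbons are sp3.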